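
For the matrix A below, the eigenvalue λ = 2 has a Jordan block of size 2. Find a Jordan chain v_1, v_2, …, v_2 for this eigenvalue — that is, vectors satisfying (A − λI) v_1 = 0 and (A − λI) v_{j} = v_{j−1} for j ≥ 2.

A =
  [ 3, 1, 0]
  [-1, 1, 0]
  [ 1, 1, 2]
A Jordan chain for λ = 2 of length 2:
v_1 = (1, -1, 1)ᵀ
v_2 = (1, 0, 0)ᵀ

Let N = A − (2)·I. We want v_2 with N^2 v_2 = 0 but N^1 v_2 ≠ 0; then v_{j-1} := N · v_j for j = 2, …, 2.

Pick v_2 = (1, 0, 0)ᵀ.
Then v_1 = N · v_2 = (1, -1, 1)ᵀ.

Sanity check: (A − (2)·I) v_1 = (0, 0, 0)ᵀ = 0. ✓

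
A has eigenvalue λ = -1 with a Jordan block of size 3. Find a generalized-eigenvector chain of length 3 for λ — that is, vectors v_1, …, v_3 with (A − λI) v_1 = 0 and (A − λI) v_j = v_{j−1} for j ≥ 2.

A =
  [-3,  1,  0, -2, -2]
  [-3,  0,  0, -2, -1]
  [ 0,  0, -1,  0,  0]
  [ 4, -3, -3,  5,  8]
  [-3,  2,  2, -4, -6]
A Jordan chain for λ = -1 of length 3:
v_1 = (-1, -2, 0, 1, -1)ᵀ
v_2 = (-2, -3, 0, 4, -3)ᵀ
v_3 = (1, 0, 0, 0, 0)ᵀ

Let N = A − (-1)·I. We want v_3 with N^3 v_3 = 0 but N^2 v_3 ≠ 0; then v_{j-1} := N · v_j for j = 3, …, 2.

Pick v_3 = (1, 0, 0, 0, 0)ᵀ.
Then v_2 = N · v_3 = (-2, -3, 0, 4, -3)ᵀ.
Then v_1 = N · v_2 = (-1, -2, 0, 1, -1)ᵀ.

Sanity check: (A − (-1)·I) v_1 = (0, 0, 0, 0, 0)ᵀ = 0. ✓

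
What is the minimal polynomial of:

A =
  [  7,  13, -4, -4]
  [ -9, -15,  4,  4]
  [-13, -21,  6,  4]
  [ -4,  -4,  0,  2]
x^3 + 2*x^2 - 4*x - 8

The characteristic polynomial is χ_A(x) = (x - 2)^2*(x + 2)^2, so the eigenvalues are known. The minimal polynomial is
  m_A(x) = Π_λ (x − λ)^{k_λ}
where k_λ is the size of the *largest* Jordan block for λ (equivalently, the smallest k with (A − λI)^k v = 0 for every generalised eigenvector v of λ).

  λ = -2: largest Jordan block has size 2, contributing (x + 2)^2
  λ = 2: largest Jordan block has size 1, contributing (x − 2)

So m_A(x) = (x - 2)*(x + 2)^2 = x^3 + 2*x^2 - 4*x - 8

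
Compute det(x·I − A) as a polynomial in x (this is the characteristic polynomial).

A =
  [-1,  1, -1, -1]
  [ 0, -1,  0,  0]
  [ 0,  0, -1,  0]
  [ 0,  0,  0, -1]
x^4 + 4*x^3 + 6*x^2 + 4*x + 1

Expanding det(x·I − A) (e.g. by cofactor expansion or by noting that A is similar to its Jordan form J, which has the same characteristic polynomial as A) gives
  χ_A(x) = x^4 + 4*x^3 + 6*x^2 + 4*x + 1
which factors as (x + 1)^4. The eigenvalues (with algebraic multiplicities) are λ = -1 with multiplicity 4.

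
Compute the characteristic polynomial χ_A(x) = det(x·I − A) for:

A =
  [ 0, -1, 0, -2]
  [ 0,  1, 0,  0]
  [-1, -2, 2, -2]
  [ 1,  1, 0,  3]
x^4 - 6*x^3 + 13*x^2 - 12*x + 4

Expanding det(x·I − A) (e.g. by cofactor expansion or by noting that A is similar to its Jordan form J, which has the same characteristic polynomial as A) gives
  χ_A(x) = x^4 - 6*x^3 + 13*x^2 - 12*x + 4
which factors as (x - 2)^2*(x - 1)^2. The eigenvalues (with algebraic multiplicities) are λ = 1 with multiplicity 2, λ = 2 with multiplicity 2.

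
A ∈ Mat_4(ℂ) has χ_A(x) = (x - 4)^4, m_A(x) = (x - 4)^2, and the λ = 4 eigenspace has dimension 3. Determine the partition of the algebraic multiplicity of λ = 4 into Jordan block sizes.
Block sizes for λ = 4: [2, 1, 1]

Step 1 — from the characteristic polynomial, algebraic multiplicity of λ = 4 is 4. From dim ker(A − (4)·I) = 3, there are exactly 3 Jordan blocks for λ = 4.
Step 2 — from the minimal polynomial, the factor (x − 4)^2 tells us the largest block for λ = 4 has size 2.
Step 3 — with total size 4, 3 blocks, and largest block 2, the block sizes (in nonincreasing order) are [2, 1, 1].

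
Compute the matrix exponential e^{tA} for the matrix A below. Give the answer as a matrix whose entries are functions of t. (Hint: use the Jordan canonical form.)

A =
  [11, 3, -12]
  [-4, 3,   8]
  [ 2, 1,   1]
e^{tA} =
  [6*t*exp(5*t) + exp(5*t), 3*t*exp(5*t), -12*t*exp(5*t)]
  [-4*t*exp(5*t), -2*t*exp(5*t) + exp(5*t), 8*t*exp(5*t)]
  [2*t*exp(5*t), t*exp(5*t), -4*t*exp(5*t) + exp(5*t)]

Strategy: write A = P · J · P⁻¹ where J is a Jordan canonical form, so e^{tA} = P · e^{tJ} · P⁻¹, and e^{tJ} can be computed block-by-block.

A has Jordan form
J =
  [5, 1, 0]
  [0, 5, 0]
  [0, 0, 5]
(up to reordering of blocks).

Per-block formulas:
  For a 1×1 block at λ = 5: exp(t · [5]) = [e^(5t)].
  For a 2×2 Jordan block J_2(5): exp(t · J_2(5)) = e^(5t)·(I + t·N), where N is the 2×2 nilpotent shift.

After assembling e^{tJ} and conjugating by P, we get:

e^{tA} =
  [6*t*exp(5*t) + exp(5*t), 3*t*exp(5*t), -12*t*exp(5*t)]
  [-4*t*exp(5*t), -2*t*exp(5*t) + exp(5*t), 8*t*exp(5*t)]
  [2*t*exp(5*t), t*exp(5*t), -4*t*exp(5*t) + exp(5*t)]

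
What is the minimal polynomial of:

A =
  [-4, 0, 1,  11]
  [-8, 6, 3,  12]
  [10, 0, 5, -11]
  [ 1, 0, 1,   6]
x^4 - 13*x^3 + 18*x^2 + 324*x - 1080

The characteristic polynomial is χ_A(x) = (x - 6)^3*(x + 5), so the eigenvalues are known. The minimal polynomial is
  m_A(x) = Π_λ (x − λ)^{k_λ}
where k_λ is the size of the *largest* Jordan block for λ (equivalently, the smallest k with (A − λI)^k v = 0 for every generalised eigenvector v of λ).

  λ = -5: largest Jordan block has size 1, contributing (x + 5)
  λ = 6: largest Jordan block has size 3, contributing (x − 6)^3

So m_A(x) = (x - 6)^3*(x + 5) = x^4 - 13*x^3 + 18*x^2 + 324*x - 1080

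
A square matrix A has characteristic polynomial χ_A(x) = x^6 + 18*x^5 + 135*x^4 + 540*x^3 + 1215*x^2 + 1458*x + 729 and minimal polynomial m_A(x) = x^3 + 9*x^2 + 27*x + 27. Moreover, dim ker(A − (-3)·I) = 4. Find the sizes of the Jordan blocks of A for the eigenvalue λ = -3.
Block sizes for λ = -3: [3, 1, 1, 1]

Step 1 — from the characteristic polynomial, algebraic multiplicity of λ = -3 is 6. From dim ker(A − (-3)·I) = 4, there are exactly 4 Jordan blocks for λ = -3.
Step 2 — from the minimal polynomial, the factor (x + 3)^3 tells us the largest block for λ = -3 has size 3.
Step 3 — with total size 6, 4 blocks, and largest block 3, the block sizes (in nonincreasing order) are [3, 1, 1, 1].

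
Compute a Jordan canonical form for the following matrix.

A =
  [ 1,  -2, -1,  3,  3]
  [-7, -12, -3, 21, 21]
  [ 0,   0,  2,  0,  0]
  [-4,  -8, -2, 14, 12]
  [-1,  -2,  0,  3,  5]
J_3(2) ⊕ J_1(2) ⊕ J_1(2)

The characteristic polynomial is
  det(x·I − A) = x^5 - 10*x^4 + 40*x^3 - 80*x^2 + 80*x - 32 = (x - 2)^5

Eigenvalues and multiplicities (the geometric multiplicity of λ is n − rank(A − λI), which equals the number of Jordan blocks for λ):
  λ = 2: algebraic multiplicity = 5, geometric multiplicity = 3

Determining the block sizes for each eigenvalue:
  λ = 2: with am = 5 and gm = 3, the partition is not yet determined (e.g. several partitions of 5 into 3 parts exist). Let N = A − (2)·I. Computing rank(N^1) = 2, rank(N^2) = 1, rank(N^3) = 0; the number of blocks of size ≥ j is rank(N^{j−1}) − rank(N^j), giving [3, 1, 1]. So we have 1 block(s) of size 3, 2 block(s) of size 1 → block sizes [3, 1, 1]

Assembling the blocks gives a Jordan form
J =
  [2, 1, 0, 0, 0]
  [0, 2, 1, 0, 0]
  [0, 0, 2, 0, 0]
  [0, 0, 0, 2, 0]
  [0, 0, 0, 0, 2]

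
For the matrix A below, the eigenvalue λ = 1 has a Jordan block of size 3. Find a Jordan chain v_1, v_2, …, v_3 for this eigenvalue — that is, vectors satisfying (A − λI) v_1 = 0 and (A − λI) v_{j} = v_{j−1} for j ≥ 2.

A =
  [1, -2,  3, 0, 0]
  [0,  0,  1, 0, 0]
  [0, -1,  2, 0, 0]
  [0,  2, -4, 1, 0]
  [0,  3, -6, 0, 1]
A Jordan chain for λ = 1 of length 3:
v_1 = (-1, 0, 0, 2, 3)ᵀ
v_2 = (-2, -1, -1, 2, 3)ᵀ
v_3 = (0, 1, 0, 0, 0)ᵀ

Let N = A − (1)·I. We want v_3 with N^3 v_3 = 0 but N^2 v_3 ≠ 0; then v_{j-1} := N · v_j for j = 3, …, 2.

Pick v_3 = (0, 1, 0, 0, 0)ᵀ.
Then v_2 = N · v_3 = (-2, -1, -1, 2, 3)ᵀ.
Then v_1 = N · v_2 = (-1, 0, 0, 2, 3)ᵀ.

Sanity check: (A − (1)·I) v_1 = (0, 0, 0, 0, 0)ᵀ = 0. ✓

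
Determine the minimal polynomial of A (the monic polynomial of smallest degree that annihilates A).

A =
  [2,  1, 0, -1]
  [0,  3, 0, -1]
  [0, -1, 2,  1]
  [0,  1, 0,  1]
x^2 - 4*x + 4

The characteristic polynomial is χ_A(x) = (x - 2)^4, so the eigenvalues are known. The minimal polynomial is
  m_A(x) = Π_λ (x − λ)^{k_λ}
where k_λ is the size of the *largest* Jordan block for λ (equivalently, the smallest k with (A − λI)^k v = 0 for every generalised eigenvector v of λ).

  λ = 2: largest Jordan block has size 2, contributing (x − 2)^2

So m_A(x) = (x - 2)^2 = x^2 - 4*x + 4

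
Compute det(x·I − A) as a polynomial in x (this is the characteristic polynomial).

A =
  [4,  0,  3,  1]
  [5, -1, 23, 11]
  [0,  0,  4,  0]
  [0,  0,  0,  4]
x^4 - 11*x^3 + 36*x^2 - 16*x - 64

Expanding det(x·I − A) (e.g. by cofactor expansion or by noting that A is similar to its Jordan form J, which has the same characteristic polynomial as A) gives
  χ_A(x) = x^4 - 11*x^3 + 36*x^2 - 16*x - 64
which factors as (x - 4)^3*(x + 1). The eigenvalues (with algebraic multiplicities) are λ = -1 with multiplicity 1, λ = 4 with multiplicity 3.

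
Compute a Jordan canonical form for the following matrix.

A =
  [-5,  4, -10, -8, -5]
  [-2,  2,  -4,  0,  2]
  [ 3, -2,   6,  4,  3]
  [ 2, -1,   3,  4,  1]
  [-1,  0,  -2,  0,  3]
J_2(2) ⊕ J_2(2) ⊕ J_1(2)

The characteristic polynomial is
  det(x·I − A) = x^5 - 10*x^4 + 40*x^3 - 80*x^2 + 80*x - 32 = (x - 2)^5

Eigenvalues and multiplicities (the geometric multiplicity of λ is n − rank(A − λI), which equals the number of Jordan blocks for λ):
  λ = 2: algebraic multiplicity = 5, geometric multiplicity = 3

Determining the block sizes for each eigenvalue:
  λ = 2: with am = 5 and gm = 3, the partition is not yet determined (e.g. several partitions of 5 into 3 parts exist). Let N = A − (2)·I. Computing rank(N^1) = 2, rank(N^2) = 0; the number of blocks of size ≥ j is rank(N^{j−1}) − rank(N^j), giving [3, 2]. So we have 2 block(s) of size 2, 1 block(s) of size 1 → block sizes [2, 2, 1]

Assembling the blocks gives a Jordan form
J =
  [2, 1, 0, 0, 0]
  [0, 2, 0, 0, 0]
  [0, 0, 2, 1, 0]
  [0, 0, 0, 2, 0]
  [0, 0, 0, 0, 2]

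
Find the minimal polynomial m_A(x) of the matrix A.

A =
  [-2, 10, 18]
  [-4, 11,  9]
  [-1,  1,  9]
x^3 - 18*x^2 + 108*x - 216

The characteristic polynomial is χ_A(x) = (x - 6)^3, so the eigenvalues are known. The minimal polynomial is
  m_A(x) = Π_λ (x − λ)^{k_λ}
where k_λ is the size of the *largest* Jordan block for λ (equivalently, the smallest k with (A − λI)^k v = 0 for every generalised eigenvector v of λ).

  λ = 6: largest Jordan block has size 3, contributing (x − 6)^3

So m_A(x) = (x - 6)^3 = x^3 - 18*x^2 + 108*x - 216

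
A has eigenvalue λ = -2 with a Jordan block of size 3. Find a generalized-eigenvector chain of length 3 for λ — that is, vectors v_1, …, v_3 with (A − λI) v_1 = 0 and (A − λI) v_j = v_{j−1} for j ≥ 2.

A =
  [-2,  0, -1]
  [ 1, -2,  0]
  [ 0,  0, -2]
A Jordan chain for λ = -2 of length 3:
v_1 = (0, -1, 0)ᵀ
v_2 = (-1, 0, 0)ᵀ
v_3 = (0, 0, 1)ᵀ

Let N = A − (-2)·I. We want v_3 with N^3 v_3 = 0 but N^2 v_3 ≠ 0; then v_{j-1} := N · v_j for j = 3, …, 2.

Pick v_3 = (0, 0, 1)ᵀ.
Then v_2 = N · v_3 = (-1, 0, 0)ᵀ.
Then v_1 = N · v_2 = (0, -1, 0)ᵀ.

Sanity check: (A − (-2)·I) v_1 = (0, 0, 0)ᵀ = 0. ✓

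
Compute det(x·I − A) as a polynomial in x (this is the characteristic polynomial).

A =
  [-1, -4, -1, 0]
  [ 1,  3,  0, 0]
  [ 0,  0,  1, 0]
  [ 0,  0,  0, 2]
x^4 - 5*x^3 + 9*x^2 - 7*x + 2

Expanding det(x·I − A) (e.g. by cofactor expansion or by noting that A is similar to its Jordan form J, which has the same characteristic polynomial as A) gives
  χ_A(x) = x^4 - 5*x^3 + 9*x^2 - 7*x + 2
which factors as (x - 2)*(x - 1)^3. The eigenvalues (with algebraic multiplicities) are λ = 1 with multiplicity 3, λ = 2 with multiplicity 1.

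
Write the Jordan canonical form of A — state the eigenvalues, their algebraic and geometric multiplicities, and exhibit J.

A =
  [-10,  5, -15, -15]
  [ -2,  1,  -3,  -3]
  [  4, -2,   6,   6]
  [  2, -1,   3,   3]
J_2(0) ⊕ J_1(0) ⊕ J_1(0)

The characteristic polynomial is
  det(x·I − A) = x^4

Eigenvalues and multiplicities (the geometric multiplicity of λ is n − rank(A − λI), which equals the number of Jordan blocks for λ):
  λ = 0: algebraic multiplicity = 4, geometric multiplicity = 3

Determining the block sizes for each eigenvalue:
  λ = 0: 3 blocks summing to 4 forces exactly one block of size 2 and the rest size 1 → block sizes [2, 1, 1]

Assembling the blocks gives a Jordan form
J =
  [0, 1, 0, 0]
  [0, 0, 0, 0]
  [0, 0, 0, 0]
  [0, 0, 0, 0]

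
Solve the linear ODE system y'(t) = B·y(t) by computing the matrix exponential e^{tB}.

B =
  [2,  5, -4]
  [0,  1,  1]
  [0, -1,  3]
e^{tB} =
  [exp(2*t), -t^2*exp(2*t)/2 + 5*t*exp(2*t), t^2*exp(2*t)/2 - 4*t*exp(2*t)]
  [0, -t*exp(2*t) + exp(2*t), t*exp(2*t)]
  [0, -t*exp(2*t), t*exp(2*t) + exp(2*t)]

Strategy: write B = P · J · P⁻¹ where J is a Jordan canonical form, so e^{tB} = P · e^{tJ} · P⁻¹, and e^{tJ} can be computed block-by-block.

B has Jordan form
J =
  [2, 1, 0]
  [0, 2, 1]
  [0, 0, 2]
(up to reordering of blocks).

Per-block formulas:
  For a 3×3 Jordan block J_3(2): exp(t · J_3(2)) = e^(2t)·(I + t·N + (t^2/2)·N^2), where N is the 3×3 nilpotent shift.

After assembling e^{tJ} and conjugating by P, we get:

e^{tB} =
  [exp(2*t), -t^2*exp(2*t)/2 + 5*t*exp(2*t), t^2*exp(2*t)/2 - 4*t*exp(2*t)]
  [0, -t*exp(2*t) + exp(2*t), t*exp(2*t)]
  [0, -t*exp(2*t), t*exp(2*t) + exp(2*t)]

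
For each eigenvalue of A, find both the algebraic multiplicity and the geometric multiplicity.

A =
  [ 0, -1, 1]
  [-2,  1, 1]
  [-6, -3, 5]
λ = 2: alg = 3, geom = 2

Step 1 — factor the characteristic polynomial to read off the algebraic multiplicities:
  χ_A(x) = (x - 2)^3

Step 2 — compute geometric multiplicities via the rank-nullity identity g(λ) = n − rank(A − λI):
  rank(A − (2)·I) = 1, so dim ker(A − (2)·I) = n − 1 = 2

Summary:
  λ = 2: algebraic multiplicity = 3, geometric multiplicity = 2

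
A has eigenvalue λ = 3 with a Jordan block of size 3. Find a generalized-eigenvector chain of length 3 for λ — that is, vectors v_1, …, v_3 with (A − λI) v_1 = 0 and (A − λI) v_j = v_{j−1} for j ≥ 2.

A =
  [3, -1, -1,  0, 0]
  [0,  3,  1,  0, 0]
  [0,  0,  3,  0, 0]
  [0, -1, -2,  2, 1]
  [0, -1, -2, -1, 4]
A Jordan chain for λ = 3 of length 3:
v_1 = (-1, 0, 0, -1, -1)ᵀ
v_2 = (-1, 1, 0, -2, -2)ᵀ
v_3 = (0, 0, 1, 0, 0)ᵀ

Let N = A − (3)·I. We want v_3 with N^3 v_3 = 0 but N^2 v_3 ≠ 0; then v_{j-1} := N · v_j for j = 3, …, 2.

Pick v_3 = (0, 0, 1, 0, 0)ᵀ.
Then v_2 = N · v_3 = (-1, 1, 0, -2, -2)ᵀ.
Then v_1 = N · v_2 = (-1, 0, 0, -1, -1)ᵀ.

Sanity check: (A − (3)·I) v_1 = (0, 0, 0, 0, 0)ᵀ = 0. ✓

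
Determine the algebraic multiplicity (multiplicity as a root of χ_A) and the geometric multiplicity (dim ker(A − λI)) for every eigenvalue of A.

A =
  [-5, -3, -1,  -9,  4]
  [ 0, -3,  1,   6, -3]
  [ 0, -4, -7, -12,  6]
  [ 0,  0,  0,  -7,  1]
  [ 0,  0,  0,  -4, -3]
λ = -5: alg = 5, geom = 2

Step 1 — factor the characteristic polynomial to read off the algebraic multiplicities:
  χ_A(x) = (x + 5)^5

Step 2 — compute geometric multiplicities via the rank-nullity identity g(λ) = n − rank(A − λI):
  rank(A − (-5)·I) = 3, so dim ker(A − (-5)·I) = n − 3 = 2

Summary:
  λ = -5: algebraic multiplicity = 5, geometric multiplicity = 2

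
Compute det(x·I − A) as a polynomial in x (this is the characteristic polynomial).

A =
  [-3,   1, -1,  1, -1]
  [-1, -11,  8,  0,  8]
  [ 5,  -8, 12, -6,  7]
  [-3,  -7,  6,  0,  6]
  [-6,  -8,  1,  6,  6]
x^5 - 4*x^4 - 23*x^3 + 38*x^2 + 220*x + 200

Expanding det(x·I − A) (e.g. by cofactor expansion or by noting that A is similar to its Jordan form J, which has the same characteristic polynomial as A) gives
  χ_A(x) = x^5 - 4*x^4 - 23*x^3 + 38*x^2 + 220*x + 200
which factors as (x - 5)^2*(x + 2)^3. The eigenvalues (with algebraic multiplicities) are λ = -2 with multiplicity 3, λ = 5 with multiplicity 2.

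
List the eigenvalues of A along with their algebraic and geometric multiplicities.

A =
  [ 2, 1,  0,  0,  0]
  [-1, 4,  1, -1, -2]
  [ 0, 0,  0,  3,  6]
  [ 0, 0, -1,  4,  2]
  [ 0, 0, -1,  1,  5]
λ = 3: alg = 5, geom = 3

Step 1 — factor the characteristic polynomial to read off the algebraic multiplicities:
  χ_A(x) = (x - 3)^5

Step 2 — compute geometric multiplicities via the rank-nullity identity g(λ) = n − rank(A − λI):
  rank(A − (3)·I) = 2, so dim ker(A − (3)·I) = n − 2 = 3

Summary:
  λ = 3: algebraic multiplicity = 5, geometric multiplicity = 3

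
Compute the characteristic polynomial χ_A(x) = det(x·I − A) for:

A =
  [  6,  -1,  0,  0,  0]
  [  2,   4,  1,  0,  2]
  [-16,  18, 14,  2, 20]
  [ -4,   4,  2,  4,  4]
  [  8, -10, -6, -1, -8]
x^5 - 20*x^4 + 160*x^3 - 640*x^2 + 1280*x - 1024

Expanding det(x·I − A) (e.g. by cofactor expansion or by noting that A is similar to its Jordan form J, which has the same characteristic polynomial as A) gives
  χ_A(x) = x^5 - 20*x^4 + 160*x^3 - 640*x^2 + 1280*x - 1024
which factors as (x - 4)^5. The eigenvalues (with algebraic multiplicities) are λ = 4 with multiplicity 5.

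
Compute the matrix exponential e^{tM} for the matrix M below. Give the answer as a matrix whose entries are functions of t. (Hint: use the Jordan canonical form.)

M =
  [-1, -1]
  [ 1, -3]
e^{tM} =
  [t*exp(-2*t) + exp(-2*t), -t*exp(-2*t)]
  [t*exp(-2*t), -t*exp(-2*t) + exp(-2*t)]

Strategy: write M = P · J · P⁻¹ where J is a Jordan canonical form, so e^{tM} = P · e^{tJ} · P⁻¹, and e^{tJ} can be computed block-by-block.

M has Jordan form
J =
  [-2,  1]
  [ 0, -2]
(up to reordering of blocks).

Per-block formulas:
  For a 2×2 Jordan block J_2(-2): exp(t · J_2(-2)) = e^(-2t)·(I + t·N), where N is the 2×2 nilpotent shift.

After assembling e^{tJ} and conjugating by P, we get:

e^{tM} =
  [t*exp(-2*t) + exp(-2*t), -t*exp(-2*t)]
  [t*exp(-2*t), -t*exp(-2*t) + exp(-2*t)]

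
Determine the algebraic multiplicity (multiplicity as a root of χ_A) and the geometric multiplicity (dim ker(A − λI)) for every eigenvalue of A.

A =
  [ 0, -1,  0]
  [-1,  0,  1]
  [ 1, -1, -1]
λ = -1: alg = 1, geom = 1; λ = 0: alg = 2, geom = 1

Step 1 — factor the characteristic polynomial to read off the algebraic multiplicities:
  χ_A(x) = x^2*(x + 1)

Step 2 — compute geometric multiplicities via the rank-nullity identity g(λ) = n − rank(A − λI):
  rank(A − (-1)·I) = 2, so dim ker(A − (-1)·I) = n − 2 = 1
  rank(A − (0)·I) = 2, so dim ker(A − (0)·I) = n − 2 = 1

Summary:
  λ = -1: algebraic multiplicity = 1, geometric multiplicity = 1
  λ = 0: algebraic multiplicity = 2, geometric multiplicity = 1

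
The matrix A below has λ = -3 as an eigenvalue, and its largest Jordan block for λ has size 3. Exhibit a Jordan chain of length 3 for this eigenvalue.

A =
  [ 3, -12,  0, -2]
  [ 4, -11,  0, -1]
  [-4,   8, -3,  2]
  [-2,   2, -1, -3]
A Jordan chain for λ = -3 of length 3:
v_1 = (4, 2, -4, 0)ᵀ
v_2 = (0, 0, 0, -2)ᵀ
v_3 = (2, 1, 0, 0)ᵀ

Let N = A − (-3)·I. We want v_3 with N^3 v_3 = 0 but N^2 v_3 ≠ 0; then v_{j-1} := N · v_j for j = 3, …, 2.

Pick v_3 = (2, 1, 0, 0)ᵀ.
Then v_2 = N · v_3 = (0, 0, 0, -2)ᵀ.
Then v_1 = N · v_2 = (4, 2, -4, 0)ᵀ.

Sanity check: (A − (-3)·I) v_1 = (0, 0, 0, 0)ᵀ = 0. ✓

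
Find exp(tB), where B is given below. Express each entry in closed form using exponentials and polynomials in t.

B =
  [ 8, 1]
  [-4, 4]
e^{tB} =
  [2*t*exp(6*t) + exp(6*t), t*exp(6*t)]
  [-4*t*exp(6*t), -2*t*exp(6*t) + exp(6*t)]

Strategy: write B = P · J · P⁻¹ where J is a Jordan canonical form, so e^{tB} = P · e^{tJ} · P⁻¹, and e^{tJ} can be computed block-by-block.

B has Jordan form
J =
  [6, 1]
  [0, 6]
(up to reordering of blocks).

Per-block formulas:
  For a 2×2 Jordan block J_2(6): exp(t · J_2(6)) = e^(6t)·(I + t·N), where N is the 2×2 nilpotent shift.

After assembling e^{tJ} and conjugating by P, we get:

e^{tB} =
  [2*t*exp(6*t) + exp(6*t), t*exp(6*t)]
  [-4*t*exp(6*t), -2*t*exp(6*t) + exp(6*t)]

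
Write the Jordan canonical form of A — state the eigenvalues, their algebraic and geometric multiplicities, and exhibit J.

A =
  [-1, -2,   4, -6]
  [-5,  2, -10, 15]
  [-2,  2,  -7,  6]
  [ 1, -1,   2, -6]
J_2(-3) ⊕ J_1(-3) ⊕ J_1(-3)

The characteristic polynomial is
  det(x·I − A) = x^4 + 12*x^3 + 54*x^2 + 108*x + 81 = (x + 3)^4

Eigenvalues and multiplicities (the geometric multiplicity of λ is n − rank(A − λI), which equals the number of Jordan blocks for λ):
  λ = -3: algebraic multiplicity = 4, geometric multiplicity = 3

Determining the block sizes for each eigenvalue:
  λ = -3: 3 blocks summing to 4 forces exactly one block of size 2 and the rest size 1 → block sizes [2, 1, 1]

Assembling the blocks gives a Jordan form
J =
  [-3,  1,  0,  0]
  [ 0, -3,  0,  0]
  [ 0,  0, -3,  0]
  [ 0,  0,  0, -3]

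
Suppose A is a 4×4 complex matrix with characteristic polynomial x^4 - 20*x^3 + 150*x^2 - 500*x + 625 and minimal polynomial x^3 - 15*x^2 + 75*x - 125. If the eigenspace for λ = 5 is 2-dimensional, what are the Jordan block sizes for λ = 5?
Block sizes for λ = 5: [3, 1]

Step 1 — from the characteristic polynomial, algebraic multiplicity of λ = 5 is 4. From dim ker(A − (5)·I) = 2, there are exactly 2 Jordan blocks for λ = 5.
Step 2 — from the minimal polynomial, the factor (x − 5)^3 tells us the largest block for λ = 5 has size 3.
Step 3 — with total size 4, 2 blocks, and largest block 3, the block sizes (in nonincreasing order) are [3, 1].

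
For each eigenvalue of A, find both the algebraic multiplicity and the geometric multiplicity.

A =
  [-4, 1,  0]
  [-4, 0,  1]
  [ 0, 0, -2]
λ = -2: alg = 3, geom = 1

Step 1 — factor the characteristic polynomial to read off the algebraic multiplicities:
  χ_A(x) = (x + 2)^3

Step 2 — compute geometric multiplicities via the rank-nullity identity g(λ) = n − rank(A − λI):
  rank(A − (-2)·I) = 2, so dim ker(A − (-2)·I) = n − 2 = 1

Summary:
  λ = -2: algebraic multiplicity = 3, geometric multiplicity = 1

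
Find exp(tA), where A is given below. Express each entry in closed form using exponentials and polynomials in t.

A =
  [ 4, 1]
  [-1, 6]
e^{tA} =
  [-t*exp(5*t) + exp(5*t), t*exp(5*t)]
  [-t*exp(5*t), t*exp(5*t) + exp(5*t)]

Strategy: write A = P · J · P⁻¹ where J is a Jordan canonical form, so e^{tA} = P · e^{tJ} · P⁻¹, and e^{tJ} can be computed block-by-block.

A has Jordan form
J =
  [5, 1]
  [0, 5]
(up to reordering of blocks).

Per-block formulas:
  For a 2×2 Jordan block J_2(5): exp(t · J_2(5)) = e^(5t)·(I + t·N), where N is the 2×2 nilpotent shift.

After assembling e^{tJ} and conjugating by P, we get:

e^{tA} =
  [-t*exp(5*t) + exp(5*t), t*exp(5*t)]
  [-t*exp(5*t), t*exp(5*t) + exp(5*t)]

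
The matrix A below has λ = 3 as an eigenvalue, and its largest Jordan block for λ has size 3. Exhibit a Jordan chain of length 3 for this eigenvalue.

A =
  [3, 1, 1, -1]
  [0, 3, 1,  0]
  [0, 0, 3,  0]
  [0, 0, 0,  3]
A Jordan chain for λ = 3 of length 3:
v_1 = (1, 0, 0, 0)ᵀ
v_2 = (1, 1, 0, 0)ᵀ
v_3 = (0, 0, 1, 0)ᵀ

Let N = A − (3)·I. We want v_3 with N^3 v_3 = 0 but N^2 v_3 ≠ 0; then v_{j-1} := N · v_j for j = 3, …, 2.

Pick v_3 = (0, 0, 1, 0)ᵀ.
Then v_2 = N · v_3 = (1, 1, 0, 0)ᵀ.
Then v_1 = N · v_2 = (1, 0, 0, 0)ᵀ.

Sanity check: (A − (3)·I) v_1 = (0, 0, 0, 0)ᵀ = 0. ✓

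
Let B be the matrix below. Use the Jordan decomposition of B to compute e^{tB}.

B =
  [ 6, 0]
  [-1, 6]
e^{tB} =
  [exp(6*t), 0]
  [-t*exp(6*t), exp(6*t)]

Strategy: write B = P · J · P⁻¹ where J is a Jordan canonical form, so e^{tB} = P · e^{tJ} · P⁻¹, and e^{tJ} can be computed block-by-block.

B has Jordan form
J =
  [6, 1]
  [0, 6]
(up to reordering of blocks).

Per-block formulas:
  For a 2×2 Jordan block J_2(6): exp(t · J_2(6)) = e^(6t)·(I + t·N), where N is the 2×2 nilpotent shift.

After assembling e^{tJ} and conjugating by P, we get:

e^{tB} =
  [exp(6*t), 0]
  [-t*exp(6*t), exp(6*t)]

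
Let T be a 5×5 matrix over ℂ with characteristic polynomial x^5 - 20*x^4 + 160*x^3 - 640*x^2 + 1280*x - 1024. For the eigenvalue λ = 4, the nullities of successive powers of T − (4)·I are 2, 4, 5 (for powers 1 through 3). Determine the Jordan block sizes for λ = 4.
Block sizes for λ = 4: [3, 2]

From the dimensions of kernels of powers, the number of Jordan blocks of size at least j is d_j − d_{j−1} where d_j = dim ker(N^j) (with d_0 = 0). Computing the differences gives [2, 2, 1].
The number of blocks of size exactly k is (#blocks of size ≥ k) − (#blocks of size ≥ k + 1), so the partition is: 1 block(s) of size 2, 1 block(s) of size 3.
In nonincreasing order the block sizes are [3, 2].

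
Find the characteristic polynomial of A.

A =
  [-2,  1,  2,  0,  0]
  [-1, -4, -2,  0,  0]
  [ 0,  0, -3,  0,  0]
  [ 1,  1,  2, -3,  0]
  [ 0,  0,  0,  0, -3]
x^5 + 15*x^4 + 90*x^3 + 270*x^2 + 405*x + 243

Expanding det(x·I − A) (e.g. by cofactor expansion or by noting that A is similar to its Jordan form J, which has the same characteristic polynomial as A) gives
  χ_A(x) = x^5 + 15*x^4 + 90*x^3 + 270*x^2 + 405*x + 243
which factors as (x + 3)^5. The eigenvalues (with algebraic multiplicities) are λ = -3 with multiplicity 5.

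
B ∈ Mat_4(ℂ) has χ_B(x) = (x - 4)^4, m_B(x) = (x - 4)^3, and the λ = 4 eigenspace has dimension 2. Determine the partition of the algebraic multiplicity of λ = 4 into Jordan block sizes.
Block sizes for λ = 4: [3, 1]

Step 1 — from the characteristic polynomial, algebraic multiplicity of λ = 4 is 4. From dim ker(B − (4)·I) = 2, there are exactly 2 Jordan blocks for λ = 4.
Step 2 — from the minimal polynomial, the factor (x − 4)^3 tells us the largest block for λ = 4 has size 3.
Step 3 — with total size 4, 2 blocks, and largest block 3, the block sizes (in nonincreasing order) are [3, 1].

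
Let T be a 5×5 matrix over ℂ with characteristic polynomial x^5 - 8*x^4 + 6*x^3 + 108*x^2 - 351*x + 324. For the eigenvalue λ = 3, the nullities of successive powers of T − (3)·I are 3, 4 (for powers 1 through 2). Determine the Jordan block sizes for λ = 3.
Block sizes for λ = 3: [2, 1, 1]

From the dimensions of kernels of powers, the number of Jordan blocks of size at least j is d_j − d_{j−1} where d_j = dim ker(N^j) (with d_0 = 0). Computing the differences gives [3, 1].
The number of blocks of size exactly k is (#blocks of size ≥ k) − (#blocks of size ≥ k + 1), so the partition is: 2 block(s) of size 1, 1 block(s) of size 2.
In nonincreasing order the block sizes are [2, 1, 1].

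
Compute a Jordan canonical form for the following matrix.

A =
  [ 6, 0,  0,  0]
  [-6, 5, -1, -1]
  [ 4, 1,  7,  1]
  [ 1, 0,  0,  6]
J_3(6) ⊕ J_1(6)

The characteristic polynomial is
  det(x·I − A) = x^4 - 24*x^3 + 216*x^2 - 864*x + 1296 = (x - 6)^4

Eigenvalues and multiplicities (the geometric multiplicity of λ is n − rank(A − λI), which equals the number of Jordan blocks for λ):
  λ = 6: algebraic multiplicity = 4, geometric multiplicity = 2

Determining the block sizes for each eigenvalue:
  λ = 6: with am = 4 and gm = 2, the partition is not yet determined (e.g. several partitions of 4 into 2 parts exist). Let N = A − (6)·I. Computing rank(N^1) = 2, rank(N^2) = 1, rank(N^3) = 0; the number of blocks of size ≥ j is rank(N^{j−1}) − rank(N^j), giving [2, 1, 1]. So we have 1 block(s) of size 3, 1 block(s) of size 1 → block sizes [3, 1]

Assembling the blocks gives a Jordan form
J =
  [6, 1, 0, 0]
  [0, 6, 1, 0]
  [0, 0, 6, 0]
  [0, 0, 0, 6]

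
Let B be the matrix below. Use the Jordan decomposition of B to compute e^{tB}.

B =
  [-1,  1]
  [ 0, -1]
e^{tB} =
  [exp(-t), t*exp(-t)]
  [0, exp(-t)]

Strategy: write B = P · J · P⁻¹ where J is a Jordan canonical form, so e^{tB} = P · e^{tJ} · P⁻¹, and e^{tJ} can be computed block-by-block.

B has Jordan form
J =
  [-1,  1]
  [ 0, -1]
(up to reordering of blocks).

Per-block formulas:
  For a 2×2 Jordan block J_2(-1): exp(t · J_2(-1)) = e^(-1t)·(I + t·N), where N is the 2×2 nilpotent shift.

After assembling e^{tJ} and conjugating by P, we get:

e^{tB} =
  [exp(-t), t*exp(-t)]
  [0, exp(-t)]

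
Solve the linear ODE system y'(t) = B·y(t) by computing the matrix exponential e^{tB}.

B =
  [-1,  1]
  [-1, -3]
e^{tB} =
  [t*exp(-2*t) + exp(-2*t), t*exp(-2*t)]
  [-t*exp(-2*t), -t*exp(-2*t) + exp(-2*t)]

Strategy: write B = P · J · P⁻¹ where J is a Jordan canonical form, so e^{tB} = P · e^{tJ} · P⁻¹, and e^{tJ} can be computed block-by-block.

B has Jordan form
J =
  [-2,  1]
  [ 0, -2]
(up to reordering of blocks).

Per-block formulas:
  For a 2×2 Jordan block J_2(-2): exp(t · J_2(-2)) = e^(-2t)·(I + t·N), where N is the 2×2 nilpotent shift.

After assembling e^{tJ} and conjugating by P, we get:

e^{tB} =
  [t*exp(-2*t) + exp(-2*t), t*exp(-2*t)]
  [-t*exp(-2*t), -t*exp(-2*t) + exp(-2*t)]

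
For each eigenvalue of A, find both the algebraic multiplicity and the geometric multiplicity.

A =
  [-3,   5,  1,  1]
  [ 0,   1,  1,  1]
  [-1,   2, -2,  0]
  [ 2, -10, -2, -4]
λ = -2: alg = 4, geom = 2

Step 1 — factor the characteristic polynomial to read off the algebraic multiplicities:
  χ_A(x) = (x + 2)^4

Step 2 — compute geometric multiplicities via the rank-nullity identity g(λ) = n − rank(A − λI):
  rank(A − (-2)·I) = 2, so dim ker(A − (-2)·I) = n − 2 = 2

Summary:
  λ = -2: algebraic multiplicity = 4, geometric multiplicity = 2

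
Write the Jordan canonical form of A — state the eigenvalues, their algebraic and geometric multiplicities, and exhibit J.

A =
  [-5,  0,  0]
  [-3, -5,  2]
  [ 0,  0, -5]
J_2(-5) ⊕ J_1(-5)

The characteristic polynomial is
  det(x·I − A) = x^3 + 15*x^2 + 75*x + 125 = (x + 5)^3

Eigenvalues and multiplicities (the geometric multiplicity of λ is n − rank(A − λI), which equals the number of Jordan blocks for λ):
  λ = -5: algebraic multiplicity = 3, geometric multiplicity = 2

Determining the block sizes for each eigenvalue:
  λ = -5: 2 blocks summing to 3 forces exactly one block of size 2 and the rest size 1 → block sizes [2, 1]

Assembling the blocks gives a Jordan form
J =
  [-5,  1,  0]
  [ 0, -5,  0]
  [ 0,  0, -5]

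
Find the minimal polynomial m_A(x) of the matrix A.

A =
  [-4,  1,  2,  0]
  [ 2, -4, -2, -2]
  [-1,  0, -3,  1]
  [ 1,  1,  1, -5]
x^2 + 8*x + 16

The characteristic polynomial is χ_A(x) = (x + 4)^4, so the eigenvalues are known. The minimal polynomial is
  m_A(x) = Π_λ (x − λ)^{k_λ}
where k_λ is the size of the *largest* Jordan block for λ (equivalently, the smallest k with (A − λI)^k v = 0 for every generalised eigenvector v of λ).

  λ = -4: largest Jordan block has size 2, contributing (x + 4)^2

So m_A(x) = (x + 4)^2 = x^2 + 8*x + 16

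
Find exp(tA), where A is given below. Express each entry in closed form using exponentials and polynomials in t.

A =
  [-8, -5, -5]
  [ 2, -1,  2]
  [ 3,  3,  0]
e^{tA} =
  [-5*t*exp(-3*t) + exp(-3*t), -5*t*exp(-3*t), -5*t*exp(-3*t)]
  [2*t*exp(-3*t), 2*t*exp(-3*t) + exp(-3*t), 2*t*exp(-3*t)]
  [3*t*exp(-3*t), 3*t*exp(-3*t), 3*t*exp(-3*t) + exp(-3*t)]

Strategy: write A = P · J · P⁻¹ where J is a Jordan canonical form, so e^{tA} = P · e^{tJ} · P⁻¹, and e^{tJ} can be computed block-by-block.

A has Jordan form
J =
  [-3,  1,  0]
  [ 0, -3,  0]
  [ 0,  0, -3]
(up to reordering of blocks).

Per-block formulas:
  For a 1×1 block at λ = -3: exp(t · [-3]) = [e^(-3t)].
  For a 2×2 Jordan block J_2(-3): exp(t · J_2(-3)) = e^(-3t)·(I + t·N), where N is the 2×2 nilpotent shift.

After assembling e^{tJ} and conjugating by P, we get:

e^{tA} =
  [-5*t*exp(-3*t) + exp(-3*t), -5*t*exp(-3*t), -5*t*exp(-3*t)]
  [2*t*exp(-3*t), 2*t*exp(-3*t) + exp(-3*t), 2*t*exp(-3*t)]
  [3*t*exp(-3*t), 3*t*exp(-3*t), 3*t*exp(-3*t) + exp(-3*t)]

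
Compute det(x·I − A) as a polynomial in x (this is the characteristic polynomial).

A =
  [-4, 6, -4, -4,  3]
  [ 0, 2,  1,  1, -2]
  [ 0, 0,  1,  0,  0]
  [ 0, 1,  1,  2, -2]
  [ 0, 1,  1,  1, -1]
x^5 - 10*x^3 + 20*x^2 - 15*x + 4

Expanding det(x·I − A) (e.g. by cofactor expansion or by noting that A is similar to its Jordan form J, which has the same characteristic polynomial as A) gives
  χ_A(x) = x^5 - 10*x^3 + 20*x^2 - 15*x + 4
which factors as (x - 1)^4*(x + 4). The eigenvalues (with algebraic multiplicities) are λ = -4 with multiplicity 1, λ = 1 with multiplicity 4.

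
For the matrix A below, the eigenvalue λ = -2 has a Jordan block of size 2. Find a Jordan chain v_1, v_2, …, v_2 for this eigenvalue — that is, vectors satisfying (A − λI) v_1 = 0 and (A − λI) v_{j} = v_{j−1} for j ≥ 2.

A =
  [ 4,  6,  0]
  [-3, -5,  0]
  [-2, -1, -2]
A Jordan chain for λ = -2 of length 2:
v_1 = (0, 0, -1)ᵀ
v_2 = (1, -1, 0)ᵀ

Let N = A − (-2)·I. We want v_2 with N^2 v_2 = 0 but N^1 v_2 ≠ 0; then v_{j-1} := N · v_j for j = 2, …, 2.

Pick v_2 = (1, -1, 0)ᵀ.
Then v_1 = N · v_2 = (0, 0, -1)ᵀ.

Sanity check: (A − (-2)·I) v_1 = (0, 0, 0)ᵀ = 0. ✓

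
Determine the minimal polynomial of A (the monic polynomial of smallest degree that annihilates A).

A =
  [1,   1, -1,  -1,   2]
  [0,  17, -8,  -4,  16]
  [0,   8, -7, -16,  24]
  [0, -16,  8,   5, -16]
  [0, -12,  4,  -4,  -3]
x^3 - 7*x^2 + 11*x - 5

The characteristic polynomial is χ_A(x) = (x - 5)^2*(x - 1)^3, so the eigenvalues are known. The minimal polynomial is
  m_A(x) = Π_λ (x − λ)^{k_λ}
where k_λ is the size of the *largest* Jordan block for λ (equivalently, the smallest k with (A − λI)^k v = 0 for every generalised eigenvector v of λ).

  λ = 1: largest Jordan block has size 2, contributing (x − 1)^2
  λ = 5: largest Jordan block has size 1, contributing (x − 5)

So m_A(x) = (x - 5)*(x - 1)^2 = x^3 - 7*x^2 + 11*x - 5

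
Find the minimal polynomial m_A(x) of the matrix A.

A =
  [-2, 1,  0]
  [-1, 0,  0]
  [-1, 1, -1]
x^2 + 2*x + 1

The characteristic polynomial is χ_A(x) = (x + 1)^3, so the eigenvalues are known. The minimal polynomial is
  m_A(x) = Π_λ (x − λ)^{k_λ}
where k_λ is the size of the *largest* Jordan block for λ (equivalently, the smallest k with (A − λI)^k v = 0 for every generalised eigenvector v of λ).

  λ = -1: largest Jordan block has size 2, contributing (x + 1)^2

So m_A(x) = (x + 1)^2 = x^2 + 2*x + 1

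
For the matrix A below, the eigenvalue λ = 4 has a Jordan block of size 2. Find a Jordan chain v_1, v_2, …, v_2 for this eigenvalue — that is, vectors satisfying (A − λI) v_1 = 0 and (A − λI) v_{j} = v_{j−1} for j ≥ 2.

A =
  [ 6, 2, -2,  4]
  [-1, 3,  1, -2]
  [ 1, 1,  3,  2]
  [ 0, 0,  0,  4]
A Jordan chain for λ = 4 of length 2:
v_1 = (2, -1, 1, 0)ᵀ
v_2 = (1, 0, 0, 0)ᵀ

Let N = A − (4)·I. We want v_2 with N^2 v_2 = 0 but N^1 v_2 ≠ 0; then v_{j-1} := N · v_j for j = 2, …, 2.

Pick v_2 = (1, 0, 0, 0)ᵀ.
Then v_1 = N · v_2 = (2, -1, 1, 0)ᵀ.

Sanity check: (A − (4)·I) v_1 = (0, 0, 0, 0)ᵀ = 0. ✓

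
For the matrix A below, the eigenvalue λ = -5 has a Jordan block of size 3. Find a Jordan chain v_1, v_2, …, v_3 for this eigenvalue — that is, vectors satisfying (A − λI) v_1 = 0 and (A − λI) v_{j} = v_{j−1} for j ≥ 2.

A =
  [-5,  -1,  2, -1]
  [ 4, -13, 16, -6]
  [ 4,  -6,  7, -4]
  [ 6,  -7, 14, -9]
A Jordan chain for λ = -5 of length 3:
v_1 = (-2, -4, 0, 4)ᵀ
v_2 = (0, 4, 4, 6)ᵀ
v_3 = (1, 0, 0, 0)ᵀ

Let N = A − (-5)·I. We want v_3 with N^3 v_3 = 0 but N^2 v_3 ≠ 0; then v_{j-1} := N · v_j for j = 3, …, 2.

Pick v_3 = (1, 0, 0, 0)ᵀ.
Then v_2 = N · v_3 = (0, 4, 4, 6)ᵀ.
Then v_1 = N · v_2 = (-2, -4, 0, 4)ᵀ.

Sanity check: (A − (-5)·I) v_1 = (0, 0, 0, 0)ᵀ = 0. ✓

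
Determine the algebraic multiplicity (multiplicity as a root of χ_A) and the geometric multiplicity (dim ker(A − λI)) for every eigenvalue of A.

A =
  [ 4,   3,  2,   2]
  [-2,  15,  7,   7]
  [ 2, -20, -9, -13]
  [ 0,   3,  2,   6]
λ = 4: alg = 4, geom = 2

Step 1 — factor the characteristic polynomial to read off the algebraic multiplicities:
  χ_A(x) = (x - 4)^4

Step 2 — compute geometric multiplicities via the rank-nullity identity g(λ) = n − rank(A − λI):
  rank(A − (4)·I) = 2, so dim ker(A − (4)·I) = n − 2 = 2

Summary:
  λ = 4: algebraic multiplicity = 4, geometric multiplicity = 2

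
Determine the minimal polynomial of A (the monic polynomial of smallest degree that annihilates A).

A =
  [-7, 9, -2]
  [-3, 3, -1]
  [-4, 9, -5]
x^3 + 9*x^2 + 27*x + 27

The characteristic polynomial is χ_A(x) = (x + 3)^3, so the eigenvalues are known. The minimal polynomial is
  m_A(x) = Π_λ (x − λ)^{k_λ}
where k_λ is the size of the *largest* Jordan block for λ (equivalently, the smallest k with (A − λI)^k v = 0 for every generalised eigenvector v of λ).

  λ = -3: largest Jordan block has size 3, contributing (x + 3)^3

So m_A(x) = (x + 3)^3 = x^3 + 9*x^2 + 27*x + 27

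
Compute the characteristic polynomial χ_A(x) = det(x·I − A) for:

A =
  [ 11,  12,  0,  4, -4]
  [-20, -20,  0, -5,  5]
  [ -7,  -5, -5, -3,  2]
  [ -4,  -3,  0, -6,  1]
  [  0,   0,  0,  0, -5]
x^5 + 25*x^4 + 250*x^3 + 1250*x^2 + 3125*x + 3125

Expanding det(x·I − A) (e.g. by cofactor expansion or by noting that A is similar to its Jordan form J, which has the same characteristic polynomial as A) gives
  χ_A(x) = x^5 + 25*x^4 + 250*x^3 + 1250*x^2 + 3125*x + 3125
which factors as (x + 5)^5. The eigenvalues (with algebraic multiplicities) are λ = -5 with multiplicity 5.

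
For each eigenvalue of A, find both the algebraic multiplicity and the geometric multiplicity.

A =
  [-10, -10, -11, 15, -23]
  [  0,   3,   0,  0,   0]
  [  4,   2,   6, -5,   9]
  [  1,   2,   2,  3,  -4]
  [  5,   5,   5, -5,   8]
λ = -2: alg = 1, geom = 1; λ = 3: alg = 4, geom = 2

Step 1 — factor the characteristic polynomial to read off the algebraic multiplicities:
  χ_A(x) = (x - 3)^4*(x + 2)

Step 2 — compute geometric multiplicities via the rank-nullity identity g(λ) = n − rank(A − λI):
  rank(A − (-2)·I) = 4, so dim ker(A − (-2)·I) = n − 4 = 1
  rank(A − (3)·I) = 3, so dim ker(A − (3)·I) = n − 3 = 2

Summary:
  λ = -2: algebraic multiplicity = 1, geometric multiplicity = 1
  λ = 3: algebraic multiplicity = 4, geometric multiplicity = 2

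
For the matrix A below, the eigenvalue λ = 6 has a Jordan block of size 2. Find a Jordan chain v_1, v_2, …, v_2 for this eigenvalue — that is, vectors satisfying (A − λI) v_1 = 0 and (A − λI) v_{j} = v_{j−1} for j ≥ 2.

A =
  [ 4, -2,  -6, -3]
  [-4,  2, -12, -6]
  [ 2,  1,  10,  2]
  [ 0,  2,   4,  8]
A Jordan chain for λ = 6 of length 2:
v_1 = (-2, -4, 2, 0)ᵀ
v_2 = (1, 0, 0, 0)ᵀ

Let N = A − (6)·I. We want v_2 with N^2 v_2 = 0 but N^1 v_2 ≠ 0; then v_{j-1} := N · v_j for j = 2, …, 2.

Pick v_2 = (1, 0, 0, 0)ᵀ.
Then v_1 = N · v_2 = (-2, -4, 2, 0)ᵀ.

Sanity check: (A − (6)·I) v_1 = (0, 0, 0, 0)ᵀ = 0. ✓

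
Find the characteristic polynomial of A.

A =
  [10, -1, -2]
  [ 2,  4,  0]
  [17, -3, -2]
x^3 - 12*x^2 + 48*x - 64

Expanding det(x·I − A) (e.g. by cofactor expansion or by noting that A is similar to its Jordan form J, which has the same characteristic polynomial as A) gives
  χ_A(x) = x^3 - 12*x^2 + 48*x - 64
which factors as (x - 4)^3. The eigenvalues (with algebraic multiplicities) are λ = 4 with multiplicity 3.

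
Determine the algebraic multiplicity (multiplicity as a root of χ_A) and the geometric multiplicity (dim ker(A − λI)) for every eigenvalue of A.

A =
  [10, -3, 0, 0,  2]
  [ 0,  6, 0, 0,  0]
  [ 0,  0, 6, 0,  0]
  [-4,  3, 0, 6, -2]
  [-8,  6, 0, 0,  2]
λ = 6: alg = 5, geom = 4

Step 1 — factor the characteristic polynomial to read off the algebraic multiplicities:
  χ_A(x) = (x - 6)^5

Step 2 — compute geometric multiplicities via the rank-nullity identity g(λ) = n − rank(A − λI):
  rank(A − (6)·I) = 1, so dim ker(A − (6)·I) = n − 1 = 4

Summary:
  λ = 6: algebraic multiplicity = 5, geometric multiplicity = 4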